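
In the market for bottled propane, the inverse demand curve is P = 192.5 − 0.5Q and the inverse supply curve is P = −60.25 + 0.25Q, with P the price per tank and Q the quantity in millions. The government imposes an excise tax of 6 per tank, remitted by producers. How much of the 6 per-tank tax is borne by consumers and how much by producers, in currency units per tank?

Rewrite in direct form: Qd = 385 − 2P and Qs = 4P + 241.
Without the tax, 385 − 2P = 4P + 241 gives 6P = 144, so P* = 24 and Q* = 337.
With the tax collected from producers, supply shifts: Qs = 4(P − 6) + 241.
Solving gives Q = 329 with consumers paying 28 and producers receiving 22 (the 6 wedge).
Burden on consumers: 4; on producers: 2. (They sum to 6.)
The less price-elastic side of the market bears the larger share of a per-unit tax.

Consumers bear 4 per tank; producers bear 2 per tank.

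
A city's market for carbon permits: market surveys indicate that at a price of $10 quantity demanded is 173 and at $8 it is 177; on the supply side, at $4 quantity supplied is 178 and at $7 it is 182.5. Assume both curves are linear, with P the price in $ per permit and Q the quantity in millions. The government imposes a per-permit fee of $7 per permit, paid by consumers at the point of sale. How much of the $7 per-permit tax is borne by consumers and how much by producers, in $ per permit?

Consumers bear $3 per permit; producers bear $4 per permit.

Demand slope: (177 − 173)/(8 − 10) = -2, so Qd = 193 − 2P.
Supply slope: (182.5 − 178)/(7 − 4) = 1.5, so Qs = 1.5P + 172.
Without the tax, 193 − 2P = 1.5P + 172 gives 3.5P = 21, so P* = $6 and Q* = 181.
With the tax collected from consumers, demand (in seller-price terms) shifts: Qd = 193 − 2(P + 7).
Solving gives Q = 175 with consumers paying $9 and producers receiving $2 (the $7 wedge).
Burden on consumers: $3; on producers: $4. (They sum to $7.)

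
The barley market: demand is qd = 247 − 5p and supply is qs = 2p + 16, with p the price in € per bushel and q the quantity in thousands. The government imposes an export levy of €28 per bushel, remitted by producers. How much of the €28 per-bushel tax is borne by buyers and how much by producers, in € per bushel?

Before the tax: set 247 − 5p = 2p + 16 → p* = €33, q* = 82.
With the tax collected from producers, supply shifts: qs = 2(p − 28) + 16.
Solving gives q = 42 with buyers paying €41 and producers receiving €13 (the €28 wedge).
Burden on buyers: €8; on producers: €20. (They sum to €28.)
The less price-elastic side of the market bears the larger share of a per-unit tax.

Buyers bear €8 per bushel; producers bear €20 per bushel.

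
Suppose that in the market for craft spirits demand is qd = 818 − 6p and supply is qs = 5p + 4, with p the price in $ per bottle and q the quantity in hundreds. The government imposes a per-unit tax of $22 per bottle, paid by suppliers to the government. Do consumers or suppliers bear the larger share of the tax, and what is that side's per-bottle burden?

Without the tax, 818 − 6p = 5p + 4 gives 11p = 814, so p* = $74 and q* = 374.
With the tax collected from suppliers, supply shifts: qs = 5(p − 22) + 4.
New equilibrium: consumers pay $84, suppliers receive $62, q = 314. (Wedge: pb − ps = 22.)
Per-bottle burden: consumers $10, suppliers $12.
Suppliers take the larger share because supply is less price-elastic here (demand slope 6 vs supply slope 5).
The less price-elastic side of the market bears the larger share of a per-unit tax.

Suppliers bear the larger share: $12 per bottle.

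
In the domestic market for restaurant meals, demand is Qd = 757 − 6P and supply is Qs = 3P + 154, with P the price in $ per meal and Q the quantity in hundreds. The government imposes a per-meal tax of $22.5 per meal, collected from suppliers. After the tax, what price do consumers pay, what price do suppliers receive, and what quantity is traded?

Without the tax, 757 − 6P = 3P + 154 gives 9P = 603, so P* = $67 and Q* = 355.
With the tax collected from suppliers, supply shifts: Qs = 3(P − 22.5) + 154.
Solving gives Q = 310 with consumers paying $74.5 and suppliers receiving $52 (the $22.5 wedge).

Consumers pay $74.5; suppliers receive $52; quantity = 310.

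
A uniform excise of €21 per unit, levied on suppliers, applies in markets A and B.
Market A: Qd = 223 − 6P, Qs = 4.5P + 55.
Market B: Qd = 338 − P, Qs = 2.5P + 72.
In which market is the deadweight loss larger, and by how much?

Market A, by €409.5.

Market A: pre-tax P* = €16, Q* = 127; post-tax Q = 73; deadweight loss = €567.
Market B: pre-tax P* = €76, Q* = 262; post-tax Q = 247; deadweight loss = €157.5.
Difference: €567 vs €157.5 → market A is larger by €409.5.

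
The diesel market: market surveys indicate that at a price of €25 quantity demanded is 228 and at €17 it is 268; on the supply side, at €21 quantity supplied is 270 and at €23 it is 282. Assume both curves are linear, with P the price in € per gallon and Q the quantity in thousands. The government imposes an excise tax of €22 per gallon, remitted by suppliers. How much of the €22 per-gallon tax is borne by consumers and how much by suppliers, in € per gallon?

Demand slope: (268 − 228)/(17 − 25) = -5, so Qd = 353 − 5P.
Supply slope: (282 − 270)/(23 − 21) = 6, so Qs = 6P + 144.
Before the tax: set 353 − 5P = 6P + 144 → P* = €19, Q* = 258.
With the tax collected from suppliers, supply shifts: Qs = 6(P − 22) + 144.
New equilibrium: consumers pay €31, suppliers receive €9, Q = 198. (Wedge: Pb − Ps = 22.)
Burden on consumers: €12; on suppliers: €10. (They sum to €22.)
The less price-elastic side of the market bears the larger share of a per-unit tax.

Consumers bear €12 per gallon; suppliers bear €10 per gallon.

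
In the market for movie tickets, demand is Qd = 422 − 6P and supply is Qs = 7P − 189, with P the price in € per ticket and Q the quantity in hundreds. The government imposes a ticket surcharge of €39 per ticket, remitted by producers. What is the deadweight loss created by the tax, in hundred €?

Before the tax: set 422 − 6P = 7P − 189 → P* = €47, Q* = 140.
With the tax collected from producers, supply shifts: Qs = 7(P − 39) − 189.
New equilibrium: buyers pay €68, producers receive €29, Q = 14. (Wedge: Pb − Ps = 39.)
Quantity falls by |ΔQ| = |140 − 14| = 126.
DWL = ½ · t · |ΔQ| = ½ · 39 · 126 = €2457.

Deadweight loss = €2457 hundred.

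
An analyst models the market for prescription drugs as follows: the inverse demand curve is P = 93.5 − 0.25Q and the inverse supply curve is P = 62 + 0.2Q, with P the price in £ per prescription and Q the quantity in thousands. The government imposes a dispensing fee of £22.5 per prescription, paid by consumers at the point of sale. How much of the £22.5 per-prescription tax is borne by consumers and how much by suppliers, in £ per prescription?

Inverting to Q(P) form: Qd = 374 − 4P; Qs = 5P − 310.
Before the tax: set 374 − 4P = 5P − 310 → P* = £76, Q* = 70.
With the tax collected from consumers, demand (in seller-price terms) shifts: Qd = 374 − 4(P + 22.5).
New equilibrium: consumers pay £88.5, suppliers receive £66, Q = 20. (Wedge: Pb − Ps = 22.5.)
Burden on consumers: £12.5; on suppliers: £10. (They sum to £22.5.)
The less price-elastic side of the market bears the larger share of a per-unit tax.

Consumers bear £12.5 per prescription; suppliers bear £10 per prescription.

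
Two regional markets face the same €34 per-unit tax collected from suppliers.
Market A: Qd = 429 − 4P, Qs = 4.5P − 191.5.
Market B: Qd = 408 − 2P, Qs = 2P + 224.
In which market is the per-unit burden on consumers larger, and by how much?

Market A: pre-tax P* = €73, Q* = 137; post-tax Q = 65; per-unit burden on consumers = €18.
Market B: pre-tax P* = €46, Q* = 316; post-tax Q = 282; per-unit burden on consumers = €17.
Difference: €18 vs €17 → market A is larger by €1.

Market A, by €1.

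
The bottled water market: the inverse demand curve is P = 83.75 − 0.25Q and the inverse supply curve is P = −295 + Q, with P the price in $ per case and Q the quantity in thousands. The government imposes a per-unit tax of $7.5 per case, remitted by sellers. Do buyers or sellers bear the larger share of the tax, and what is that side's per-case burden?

Sellers bear the larger share: $6 per case.

Inverting to Q(P) form: Qd = 335 − 4P; Qs = P + 295.
Without the tax, 335 − 4P = P + 295 gives 5P = 40, so P* = $8 and Q* = 303.
With the tax collected from sellers, supply shifts: Qs = (P − 7.5) + 295.
New equilibrium: buyers pay $9.5, sellers receive $2, Q = 297. (Wedge: Pb − Ps = 7.5.)
Per-case burden: buyers $1.5, sellers $6.
Sellers take the larger share because supply is less price-elastic here (demand slope 4 vs supply slope 1).
The less price-elastic side of the market bears the larger share of a per-unit tax.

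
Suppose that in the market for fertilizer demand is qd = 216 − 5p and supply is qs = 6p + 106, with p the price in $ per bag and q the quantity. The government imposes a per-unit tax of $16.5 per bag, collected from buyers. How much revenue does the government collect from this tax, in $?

Without the tax, 216 − 5p = 6p + 106 gives 11p = 110, so p* = $10 and q* = 166.
With the tax collected from buyers, demand (in seller-price terms) shifts: qd = 216 − 5(p + 16.5).
Solving gives q = 121 with buyers paying $19 and sellers receiving $2.5 (the $16.5 wedge).
Revenue = t · Q = 16.5 · 121 = $1996.5.

Tax revenue = $1996.5.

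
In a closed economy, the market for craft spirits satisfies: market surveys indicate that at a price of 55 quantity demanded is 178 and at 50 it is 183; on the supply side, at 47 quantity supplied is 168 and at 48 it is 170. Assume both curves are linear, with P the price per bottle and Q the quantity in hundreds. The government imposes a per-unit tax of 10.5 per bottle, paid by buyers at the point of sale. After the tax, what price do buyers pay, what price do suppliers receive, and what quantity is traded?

Demand slope: (183 − 178)/(50 − 55) = -1, so Qd = 233 − P.
Supply slope: (170 − 168)/(48 − 47) = 2, so Qs = 2P + 74.
Without the tax, 233 − P = 2P + 74 gives 3P = 159, so P* = 53 and Q* = 180.
With the tax collected from buyers, demand (in seller-price terms) shifts: Qd = 233 − (P + 10.5).
Solving gives Q = 173 with buyers paying 60 and suppliers receiving 49.5 (the 10.5 wedge).
The less price-elastic side of the market bears the larger share of a per-unit tax.

Buyers pay 60; suppliers receive 49.5; quantity = 173.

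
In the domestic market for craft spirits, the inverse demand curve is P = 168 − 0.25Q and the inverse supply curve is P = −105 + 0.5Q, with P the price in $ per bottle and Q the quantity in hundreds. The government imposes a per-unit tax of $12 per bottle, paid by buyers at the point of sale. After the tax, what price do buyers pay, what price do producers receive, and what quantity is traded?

Buyers pay $81; producers receive $69; quantity = 348.

Rewrite in direct form: Qd = 672 − 4P and Qs = 2P + 210.
Without the tax, 672 − 4P = 2P + 210 gives 6P = 462, so P* = $77 and Q* = 364.
With the tax collected from buyers, demand (in seller-price terms) shifts: Qd = 672 − 4(P + 12).
New equilibrium: buyers pay $81, producers receive $69, Q = 348. (Wedge: Pb − Ps = 12.)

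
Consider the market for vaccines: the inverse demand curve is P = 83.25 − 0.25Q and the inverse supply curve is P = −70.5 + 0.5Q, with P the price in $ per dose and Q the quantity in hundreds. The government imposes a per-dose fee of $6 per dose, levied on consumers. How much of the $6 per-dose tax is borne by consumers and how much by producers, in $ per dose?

Consumers bear $2 per dose; producers bear $4 per dose.

Rewrite in direct form: Qd = 333 − 4P and Qs = 2P + 141.
Without the tax, 333 − 4P = 2P + 141 gives 6P = 192, so P* = $32 and Q* = 205.
With the tax collected from consumers, demand (in seller-price terms) shifts: Qd = 333 − 4(P + 6).
New equilibrium: consumers pay $34, producers receive $28, Q = 197. (Wedge: Pb − Ps = 6.)
Burden on consumers: $2; on producers: $4. (They sum to $6.)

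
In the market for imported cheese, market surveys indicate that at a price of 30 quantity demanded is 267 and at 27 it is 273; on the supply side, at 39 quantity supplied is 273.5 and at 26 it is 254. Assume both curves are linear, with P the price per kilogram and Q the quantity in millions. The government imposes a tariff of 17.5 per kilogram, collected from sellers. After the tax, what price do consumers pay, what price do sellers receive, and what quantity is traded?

Demand slope: (273 − 267)/(27 − 30) = -2, so Qd = 327 − 2P.
Supply slope: (254 − 273.5)/(26 − 39) = 1.5, so Qs = 1.5P + 215.
Without the tax, 327 − 2P = 1.5P + 215 gives 3.5P = 112, so P* = 32 and Q* = 263.
With the tax collected from sellers, supply shifts: Qs = 1.5(P − 17.5) + 215.
Solving gives Q = 248 with consumers paying 39.5 and sellers receiving 22 (the 17.5 wedge).

Consumers pay 39.5; sellers receive 22; quantity = 248.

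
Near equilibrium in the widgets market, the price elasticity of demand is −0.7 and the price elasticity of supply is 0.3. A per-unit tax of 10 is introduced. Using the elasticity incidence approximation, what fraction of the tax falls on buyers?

Buyers' share ≈ 0.3.

Incidence ratio: buyers' share ≈ εs / (εs + |εd|) = 0.3 / (0.3 + 0.7) = 0.3.
Supply is the less elastic side, so buyers bear the smaller share.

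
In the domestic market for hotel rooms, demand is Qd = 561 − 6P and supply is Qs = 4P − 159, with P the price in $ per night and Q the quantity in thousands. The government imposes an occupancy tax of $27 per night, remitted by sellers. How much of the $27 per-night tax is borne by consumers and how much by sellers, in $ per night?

Consumers bear $10.8 per night; sellers bear $16.2 per night.

Without the tax, 561 − 6P = 4P − 159 gives 10P = 720, so P* = $72 and Q* = 129.
With the tax collected from sellers, supply shifts: Qs = 4(P − 27) − 159.
New equilibrium: consumers pay $82.8, sellers receive $55.8, Q = 64.2. (Wedge: Pb − Ps = 27.)
Burden on consumers: $10.8; on sellers: $16.2. (They sum to $27.)
The less price-elastic side of the market bears the larger share of a per-unit tax.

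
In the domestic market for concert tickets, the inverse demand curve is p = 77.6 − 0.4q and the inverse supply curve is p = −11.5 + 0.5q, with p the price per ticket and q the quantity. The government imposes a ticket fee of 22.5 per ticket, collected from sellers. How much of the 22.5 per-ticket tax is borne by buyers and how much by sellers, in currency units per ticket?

Rewrite in direct form: qd = 194 − 2.5p and qs = 2p + 23.
Before the tax: set 194 − 2.5p = 2p + 23 → p* = 38, q* = 99.
With the tax collected from sellers, supply shifts: qs = 2(p − 22.5) + 23.
New equilibrium: buyers pay 48, sellers receive 25.5, q = 74. (Wedge: pb − ps = 22.5.)
Burden on buyers: 10; on sellers: 12.5. (They sum to 22.5.)

Buyers bear 10 per ticket; sellers bear 12.5 per ticket.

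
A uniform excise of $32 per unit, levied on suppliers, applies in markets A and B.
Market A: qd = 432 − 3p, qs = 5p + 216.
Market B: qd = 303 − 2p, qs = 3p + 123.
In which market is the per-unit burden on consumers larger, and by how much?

Market A: pre-tax p* = $27, q* = 351; post-tax q = 291; per-unit burden on consumers = $20.
Market B: pre-tax p* = $36, q* = 231; post-tax q = 192.6; per-unit burden on consumers = $19.2.
Difference: $20 vs $19.2 → market A is larger by $0.8.

Market A, by $0.8.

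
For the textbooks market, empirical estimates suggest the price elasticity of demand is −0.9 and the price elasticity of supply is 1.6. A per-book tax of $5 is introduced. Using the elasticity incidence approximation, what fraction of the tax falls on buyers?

Incidence ratio: buyers' share ≈ εs / (εs + |εd|) = 1.6 / (1.6 + 0.9) = 0.64.
Supply is the more elastic side, so buyers bear the larger share.

Buyers' share ≈ 0.64.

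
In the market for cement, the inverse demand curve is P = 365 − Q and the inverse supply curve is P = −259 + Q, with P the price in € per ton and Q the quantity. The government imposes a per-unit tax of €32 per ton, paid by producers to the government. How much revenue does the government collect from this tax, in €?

Rewrite in direct form: Qd = 365 − P and Qs = P + 259.
Before the tax: set 365 − P = P + 259 → P* = €53, Q* = 312.
With the tax collected from producers, supply shifts: Qs = (P − 32) + 259.
New equilibrium: consumers pay €69, producers receive €37, Q = 296. (Wedge: Pb − Ps = 32.)
Revenue = t · Q = 32 · 296 = €9472.

Tax revenue = €9472.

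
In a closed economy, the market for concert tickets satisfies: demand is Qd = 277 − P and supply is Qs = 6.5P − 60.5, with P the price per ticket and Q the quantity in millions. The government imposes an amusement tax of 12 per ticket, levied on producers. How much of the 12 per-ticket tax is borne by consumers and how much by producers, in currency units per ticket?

Consumers bear 10.4 per ticket; producers bear 1.6 per ticket.

Before the tax: set 277 − P = 6.5P − 60.5 → P* = 45, Q* = 232.
With the tax collected from producers, supply shifts: Qs = 6.5(P − 12) − 60.5.
New equilibrium: consumers pay 55.4, producers receive 43.4, Q = 221.6. (Wedge: Pb − Ps = 12.)
Burden on consumers: 10.4; on producers: 1.6. (They sum to 12.)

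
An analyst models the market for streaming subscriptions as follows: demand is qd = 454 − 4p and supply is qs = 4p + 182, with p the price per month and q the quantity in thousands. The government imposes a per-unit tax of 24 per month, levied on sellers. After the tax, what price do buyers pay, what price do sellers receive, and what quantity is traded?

Buyers pay 46; sellers receive 22; quantity = 270.

Without the tax, 454 − 4p = 4p + 182 gives 8p = 272, so p* = 34 and q* = 318.
With the tax collected from sellers, supply shifts: qs = 4(p − 24) + 182.
Solving gives q = 270 with buyers paying 46 and sellers receiving 22 (the 24 wedge).
The less price-elastic side of the market bears the larger share of a per-unit tax.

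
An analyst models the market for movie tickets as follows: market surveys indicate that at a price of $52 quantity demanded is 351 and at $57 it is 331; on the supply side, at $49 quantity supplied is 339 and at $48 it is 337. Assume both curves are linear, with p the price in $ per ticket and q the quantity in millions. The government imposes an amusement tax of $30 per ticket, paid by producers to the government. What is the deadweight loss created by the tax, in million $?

Deadweight loss = $600 million.

Demand slope: (331 − 351)/(57 − 52) = -4, so qd = 559 − 4p.
Supply slope: (337 − 339)/(48 − 49) = 2, so qs = 2p + 241.
Without the tax, 559 − 4p = 2p + 241 gives 6p = 318, so p* = $53 and q* = 347.
With the tax collected from producers, supply shifts: qs = 2(p − 30) + 241.
Solving gives q = 307 with consumers paying $63 and producers receiving $33 (the $30 wedge).
Quantity falls by |ΔQ| = |347 − 307| = 40.
DWL = ½ · t · |ΔQ| = ½ · 30 · 40 = $600.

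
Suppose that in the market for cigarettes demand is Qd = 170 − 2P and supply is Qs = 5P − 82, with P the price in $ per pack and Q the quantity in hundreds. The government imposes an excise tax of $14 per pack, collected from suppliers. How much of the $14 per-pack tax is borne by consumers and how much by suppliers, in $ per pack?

Consumers bear $10 per pack; suppliers bear $4 per pack.

Before the tax: set 170 − 2P = 5P − 82 → P* = $36, Q* = 98.
With the tax collected from suppliers, supply shifts: Qs = 5(P − 14) − 82.
New equilibrium: consumers pay $46, suppliers receive $32, Q = 78. (Wedge: Pb − Ps = 14.)
Burden on consumers: $10; on suppliers: $4. (They sum to $14.)
The less price-elastic side of the market bears the larger share of a per-unit tax.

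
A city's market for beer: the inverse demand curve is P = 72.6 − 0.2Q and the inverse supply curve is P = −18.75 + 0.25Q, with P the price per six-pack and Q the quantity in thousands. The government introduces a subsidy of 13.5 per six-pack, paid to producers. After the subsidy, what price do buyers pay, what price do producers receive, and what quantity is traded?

Rewrite in direct form: Qd = 363 − 5P and Qs = 4P + 75.
Before the subsidy: set 363 − 5P = 4P + 75 → P* = 32, Q* = 203.
With a per-unit subsidy paid to producers, each receives P + 13.5 per unit sold, so supply becomes Qs = 4(P + 13.5) + 75.
Solving gives Q = 233 with buyers paying 26 and producers receiving 39.5 (the 13.5 wedge).

Buyers pay 26; producers receive 39.5; quantity = 233.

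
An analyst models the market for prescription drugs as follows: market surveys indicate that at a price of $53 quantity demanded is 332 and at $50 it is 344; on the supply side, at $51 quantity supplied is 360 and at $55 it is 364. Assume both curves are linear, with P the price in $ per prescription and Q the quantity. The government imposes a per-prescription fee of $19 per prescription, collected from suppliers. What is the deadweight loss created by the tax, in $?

Demand slope: (344 − 332)/(50 − 53) = -4, so Qd = 544 − 4P.
Supply slope: (364 − 360)/(55 − 51) = 1, so Qs = P + 309.
Without the tax, 544 − 4P = P + 309 gives 5P = 235, so P* = $47 and Q* = 356.
With the tax collected from suppliers, supply shifts: Qs = (P − 19) + 309.
New equilibrium: buyers pay $50.8, suppliers receive $31.8, Q = 340.8. (Wedge: Pb − Ps = 19.)
Quantity falls by |ΔQ| = |356 − 340.8| = 15.2.
DWL = ½ · t · |ΔQ| = ½ · 19 · 15.2 = $144.4.

Deadweight loss = $144.4.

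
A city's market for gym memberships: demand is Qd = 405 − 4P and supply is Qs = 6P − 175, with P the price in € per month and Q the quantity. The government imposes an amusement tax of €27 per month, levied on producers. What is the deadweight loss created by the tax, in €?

Before the tax: set 405 − 4P = 6P − 175 → P* = €58, Q* = 173.
With the tax collected from producers, supply shifts: Qs = 6(P − 27) − 175.
Solving gives Q = 108.2 with buyers paying €74.2 and producers receiving €47.2 (the €27 wedge).
Quantity falls by |ΔQ| = |173 − 108.2| = 64.8.
DWL = ½ · t · |ΔQ| = ½ · 27 · 64.8 = €874.8.

Deadweight loss = €874.8.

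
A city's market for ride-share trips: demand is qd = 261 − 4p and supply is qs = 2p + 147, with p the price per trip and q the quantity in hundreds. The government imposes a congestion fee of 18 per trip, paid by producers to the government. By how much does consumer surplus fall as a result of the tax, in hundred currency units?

Consumer surplus falls by 1038 hundred.

Before the tax: set 261 − 4p = 2p + 147 → p* = 19, q* = 185.
With the tax collected from producers, supply shifts: qs = 2(p − 18) + 147.
Solving gives q = 161 with consumers paying 25 and producers receiving 7 (the 18 wedge).
ΔCS is the trapezoid between Q = 161 and Q = 185 of height 6: ½ · (185 + 161) · 6 = 1038.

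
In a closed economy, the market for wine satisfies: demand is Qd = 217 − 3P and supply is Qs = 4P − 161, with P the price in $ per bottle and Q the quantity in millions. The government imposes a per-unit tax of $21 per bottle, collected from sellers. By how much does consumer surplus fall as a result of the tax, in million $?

Before the tax: set 217 − 3P = 4P − 161 → P* = $54, Q* = 55.
With the tax collected from sellers, supply shifts: Qs = 4(P − 21) − 161.
New equilibrium: consumers pay $66, sellers receive $45, Q = 19. (Wedge: Pb − Ps = 21.)
ΔCS is the trapezoid between Q = 19 and Q = 55 of height $12: ½ · (55 + 19) · 12 = $444.

Consumer surplus falls by $444 million.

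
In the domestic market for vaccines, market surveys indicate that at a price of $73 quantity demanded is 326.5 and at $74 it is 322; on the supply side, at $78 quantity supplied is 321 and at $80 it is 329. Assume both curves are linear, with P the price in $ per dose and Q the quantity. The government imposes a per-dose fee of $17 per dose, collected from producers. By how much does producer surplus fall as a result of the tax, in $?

Demand slope: (322 − 326.5)/(74 − 73) = -4.5, so Qd = 655 − 4.5P.
Supply slope: (329 − 321)/(80 − 78) = 4, so Qs = 4P + 9.
Before the tax: set 655 − 4.5P = 4P + 9 → P* = $76, Q* = 313.
With the tax collected from producers, supply shifts: Qs = 4(P − 17) + 9.
New equilibrium: buyers pay $84, producers receive $67, Q = 277. (Wedge: Pb − Ps = 17.)
ΔPS is the trapezoid between Q = 277 and Q = 313 of height $9: ½ · (313 + 277) · 9 = $2655.

Producer surplus falls by $2655.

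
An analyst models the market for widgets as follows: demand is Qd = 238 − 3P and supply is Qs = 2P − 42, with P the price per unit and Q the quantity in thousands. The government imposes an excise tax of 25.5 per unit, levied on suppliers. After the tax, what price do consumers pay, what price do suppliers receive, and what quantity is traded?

Consumers pay 66.2; suppliers receive 40.7; quantity = 39.4.

Without the tax, 238 − 3P = 2P − 42 gives 5P = 280, so P* = 56 and Q* = 70.
With the tax collected from suppliers, supply shifts: Qs = 2(P − 25.5) − 42.
Solving gives Q = 39.4 with consumers paying 66.2 and suppliers receiving 40.7 (the 25.5 wedge).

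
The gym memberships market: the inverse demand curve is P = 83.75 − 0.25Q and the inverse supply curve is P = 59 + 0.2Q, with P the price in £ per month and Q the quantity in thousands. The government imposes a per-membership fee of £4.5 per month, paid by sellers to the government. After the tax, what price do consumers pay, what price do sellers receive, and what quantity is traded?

Rewrite in direct form: Qd = 335 − 4P and Qs = 5P − 295.
Before the tax: set 335 − 4P = 5P − 295 → P* = £70, Q* = 55.
With the tax collected from sellers, supply shifts: Qs = 5(P − 4.5) − 295.
Solving gives Q = 45 with consumers paying £72.5 and sellers receiving £68 (the £4.5 wedge).

Consumers pay £72.5; sellers receive £68; quantity = 45.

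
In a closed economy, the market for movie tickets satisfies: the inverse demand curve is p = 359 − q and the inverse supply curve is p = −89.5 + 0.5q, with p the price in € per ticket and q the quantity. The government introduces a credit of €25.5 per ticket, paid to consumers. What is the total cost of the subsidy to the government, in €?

Inverting to q(p) form: qd = 359 − p; qs = 2p + 179.
Without the subsidy, 359 − p = 2p + 179 gives 3p = 180, so p* = €60 and q* = 299.
With a per-unit subsidy paid to consumers, each effectively pays p − 25.5, so demand becomes qd = 359 − (p − 25.5).
New equilibrium: consumers pay €43, sellers receive €68.5, q = 316. (Wedge: pb − ps = −25.5.)
Outlay = t · Q = 25.5 · 316 = €8058.

Government outlay = €8058.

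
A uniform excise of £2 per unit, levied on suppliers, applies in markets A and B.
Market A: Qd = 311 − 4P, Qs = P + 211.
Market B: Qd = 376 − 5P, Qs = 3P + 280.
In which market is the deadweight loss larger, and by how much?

Market A: pre-tax P* = £20, Q* = 231; post-tax Q = 229.4; deadweight loss = £1.6.
Market B: pre-tax P* = £12, Q* = 316; post-tax Q = 312.25; deadweight loss = £3.75.
Difference: £1.6 vs £3.75 → market B is larger by £2.15.

Market B, by £2.15.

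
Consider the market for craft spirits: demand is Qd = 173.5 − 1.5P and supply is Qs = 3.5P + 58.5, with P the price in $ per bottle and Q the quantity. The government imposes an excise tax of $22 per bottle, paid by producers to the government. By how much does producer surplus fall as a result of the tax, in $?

Producer surplus falls by $841.17.

Without the tax, 173.5 − 1.5P = 3.5P + 58.5 gives 5P = 115, so P* = $23 and Q* = 139.
With the tax collected from producers, supply shifts: Qs = 3.5(P − 22) + 58.5.
Solving gives Q = 115.9 with consumers paying $38.4 and producers receiving $16.4 (the $22 wedge).
ΔPS is the trapezoid between Q = 115.9 and Q = 139 of height $6.6: ½ · (139 + 115.9) · 6.6 = $841.17.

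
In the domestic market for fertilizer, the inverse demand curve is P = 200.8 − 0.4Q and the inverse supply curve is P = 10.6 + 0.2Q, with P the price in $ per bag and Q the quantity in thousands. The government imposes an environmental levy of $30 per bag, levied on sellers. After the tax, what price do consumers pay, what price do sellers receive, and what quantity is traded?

Inverting to Q(P) form: Qd = 502 − 2.5P; Qs = 5P − 53.
Before the tax: set 502 − 2.5P = 5P − 53 → P* = $74, Q* = 317.
With the tax collected from sellers, supply shifts: Qs = 5(P − 30) − 53.
New equilibrium: consumers pay $94, sellers receive $64, Q = 267. (Wedge: Pb − Ps = 30.)

Consumers pay $94; sellers receive $64; quantity = 267.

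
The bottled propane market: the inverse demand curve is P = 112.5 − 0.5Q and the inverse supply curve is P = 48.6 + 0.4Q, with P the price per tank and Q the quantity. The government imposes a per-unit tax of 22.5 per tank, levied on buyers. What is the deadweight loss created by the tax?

Inverting to Q(P) form: Qd = 225 − 2P; Qs = 2.5P − 121.5.
Before the tax: set 225 − 2P = 2.5P − 121.5 → P* = 77, Q* = 71.
With the tax collected from buyers, demand (in seller-price terms) shifts: Qd = 225 − 2(P + 22.5).
Solving gives Q = 46 with buyers paying 89.5 and producers receiving 67 (the 22.5 wedge).
Quantity falls by |ΔQ| = |71 − 46| = 25.
DWL = ½ · t · |ΔQ| = ½ · 22.5 · 25 = 281.25.

Deadweight loss = 281.25.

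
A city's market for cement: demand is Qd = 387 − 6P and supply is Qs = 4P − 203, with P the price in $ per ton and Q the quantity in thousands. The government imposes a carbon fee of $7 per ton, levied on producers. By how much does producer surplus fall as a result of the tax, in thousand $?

Producer surplus falls by $103.32 thousand.

Without the tax, 387 − 6P = 4P − 203 gives 10P = 590, so P* = $59 and Q* = 33.
With the tax collected from producers, supply shifts: Qs = 4(P − 7) − 203.
Solving gives Q = 16.2 with consumers paying $61.8 and producers receiving $54.8 (the $7 wedge).
ΔPS is the trapezoid between Q = 16.2 and Q = 33 of height $4.2: ½ · (33 + 16.2) · 4.2 = $103.32.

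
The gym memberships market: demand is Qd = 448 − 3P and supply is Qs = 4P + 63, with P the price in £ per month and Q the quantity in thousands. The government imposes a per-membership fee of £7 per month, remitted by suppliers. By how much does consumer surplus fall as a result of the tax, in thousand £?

Consumer surplus falls by £1108 thousand.

Before the tax: set 448 − 3P = 4P + 63 → P* = £55, Q* = 283.
With the tax collected from suppliers, supply shifts: Qs = 4(P − 7) + 63.
Solving gives Q = 271 with consumers paying £59 and suppliers receiving £52 (the £7 wedge).
ΔCS is the trapezoid between Q = 271 and Q = 283 of height £4: ½ · (283 + 271) · 4 = £1108.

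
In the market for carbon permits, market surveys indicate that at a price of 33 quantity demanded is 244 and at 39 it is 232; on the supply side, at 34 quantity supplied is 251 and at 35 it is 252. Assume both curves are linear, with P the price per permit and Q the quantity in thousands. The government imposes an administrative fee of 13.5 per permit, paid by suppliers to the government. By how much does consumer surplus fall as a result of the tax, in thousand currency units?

Demand slope: (232 − 244)/(39 − 33) = -2, so Qd = 310 − 2P.
Supply slope: (252 − 251)/(35 − 34) = 1, so Qs = P + 217.
Before the tax: set 310 − 2P = P + 217 → P* = 31, Q* = 248.
With the tax collected from suppliers, supply shifts: Qs = (P − 13.5) + 217.
Solving gives Q = 239 with buyers paying 35.5 and suppliers receiving 22 (the 13.5 wedge).
ΔCS is the trapezoid between Q = 239 and Q = 248 of height 4.5: ½ · (248 + 239) · 4.5 = 1095.75.

Consumer surplus falls by 1095.75 thousand.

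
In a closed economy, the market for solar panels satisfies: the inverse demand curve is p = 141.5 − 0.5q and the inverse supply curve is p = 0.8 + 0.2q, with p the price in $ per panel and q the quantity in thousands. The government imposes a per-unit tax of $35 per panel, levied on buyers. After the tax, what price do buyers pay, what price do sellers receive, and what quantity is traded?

Rewrite in direct form: qd = 283 − 2p and qs = 5p − 4.
Without the tax, 283 − 2p = 5p − 4 gives 7p = 287, so p* = $41 and q* = 201.
With the tax collected from buyers, demand (in seller-price terms) shifts: qd = 283 − 2(p + 35).
New equilibrium: buyers pay $66, sellers receive $31, q = 151. (Wedge: pb − ps = 35.)
The less price-elastic side of the market bears the larger share of a per-unit tax.

Buyers pay $66; sellers receive $31; quantity = 151.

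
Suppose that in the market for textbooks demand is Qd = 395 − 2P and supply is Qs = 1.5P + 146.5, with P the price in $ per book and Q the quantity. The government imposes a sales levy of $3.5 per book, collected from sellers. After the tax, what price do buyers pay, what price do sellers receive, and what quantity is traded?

Buyers pay $72.5; sellers receive $69; quantity = 250.

Before the tax: set 395 − 2P = 1.5P + 146.5 → P* = $71, Q* = 253.
With the tax collected from sellers, supply shifts: Qs = 1.5(P − 3.5) + 146.5.
Solving gives Q = 250 with buyers paying $72.5 and sellers receiving $69 (the $3.5 wedge).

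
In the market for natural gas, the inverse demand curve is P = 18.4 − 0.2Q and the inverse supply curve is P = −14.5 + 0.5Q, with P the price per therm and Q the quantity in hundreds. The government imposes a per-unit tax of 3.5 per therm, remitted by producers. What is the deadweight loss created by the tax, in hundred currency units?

Inverting to Q(P) form: Qd = 92 − 5P; Qs = 2P + 29.
Before the tax: set 92 − 5P = 2P + 29 → P* = 9, Q* = 47.
With the tax collected from producers, supply shifts: Qs = 2(P − 3.5) + 29.
Solving gives Q = 42 with consumers paying 10 and producers receiving 6.5 (the 3.5 wedge).
Quantity falls by |ΔQ| = |47 − 42| = 5.
DWL = ½ · t · |ΔQ| = ½ · 3.5 · 5 = 8.75.

Deadweight loss = 8.75 hundred.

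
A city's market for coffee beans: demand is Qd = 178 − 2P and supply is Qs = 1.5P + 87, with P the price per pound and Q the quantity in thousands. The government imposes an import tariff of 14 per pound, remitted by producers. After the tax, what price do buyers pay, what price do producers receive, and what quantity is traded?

Without the tax, 178 − 2P = 1.5P + 87 gives 3.5P = 91, so P* = 26 and Q* = 126.
With the tax collected from producers, supply shifts: Qs = 1.5(P − 14) + 87.
Solving gives Q = 114 with buyers paying 32 and producers receiving 18 (the 14 wedge).
The less price-elastic side of the market bears the larger share of a per-unit tax.

Buyers pay 32; producers receive 18; quantity = 114.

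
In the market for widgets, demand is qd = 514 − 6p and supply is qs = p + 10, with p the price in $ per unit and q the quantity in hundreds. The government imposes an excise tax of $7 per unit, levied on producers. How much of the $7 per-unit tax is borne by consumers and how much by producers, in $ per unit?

Consumers bear $1 per unit; producers bear $6 per unit.

Without the tax, 514 − 6p = p + 10 gives 7p = 504, so p* = $72 and q* = 82.
With the tax collected from producers, supply shifts: qs = (p − 7) + 10.
Solving gives q = 76 with consumers paying $73 and producers receiving $66 (the $7 wedge).
Burden on consumers: $1; on producers: $6. (They sum to $7.)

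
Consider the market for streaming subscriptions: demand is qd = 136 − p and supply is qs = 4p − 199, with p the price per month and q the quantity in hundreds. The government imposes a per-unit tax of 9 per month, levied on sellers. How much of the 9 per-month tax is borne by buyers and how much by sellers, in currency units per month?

Buyers bear 7.2 per month; sellers bear 1.8 per month.

Before the tax: set 136 − p = 4p − 199 → p* = 67, q* = 69.
With the tax collected from sellers, supply shifts: qs = 4(p − 9) − 199.
Solving gives q = 61.8 with buyers paying 74.2 and sellers receiving 65.2 (the 9 wedge).
Burden on buyers: 7.2; on sellers: 1.8. (They sum to 9.)
The less price-elastic side of the market bears the larger share of a per-unit tax.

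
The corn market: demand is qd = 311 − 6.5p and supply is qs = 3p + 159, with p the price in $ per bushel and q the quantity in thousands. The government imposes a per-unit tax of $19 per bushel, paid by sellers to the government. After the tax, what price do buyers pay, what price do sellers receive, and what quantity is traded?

Buyers pay $22; sellers receive $3; quantity = 168.

Before the tax: set 311 − 6.5p = 3p + 159 → p* = $16, q* = 207.
With the tax collected from sellers, supply shifts: qs = 3(p − 19) + 159.
Solving gives q = 168 with buyers paying $22 and sellers receiving $3 (the $19 wedge).
The less price-elastic side of the market bears the larger share of a per-unit tax.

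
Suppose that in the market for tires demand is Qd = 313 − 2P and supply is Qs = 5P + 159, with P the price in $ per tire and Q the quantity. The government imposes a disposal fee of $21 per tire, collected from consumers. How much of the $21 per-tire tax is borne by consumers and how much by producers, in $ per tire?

Without the tax, 313 − 2P = 5P + 159 gives 7P = 154, so P* = $22 and Q* = 269.
With the tax collected from consumers, demand (in seller-price terms) shifts: Qd = 313 − 2(P + 21).
Solving gives Q = 239 with consumers paying $37 and producers receiving $16 (the $21 wedge).
Burden on consumers: $15; on producers: $6. (They sum to $21.)

Consumers bear $15 per tire; producers bear $6 per tire.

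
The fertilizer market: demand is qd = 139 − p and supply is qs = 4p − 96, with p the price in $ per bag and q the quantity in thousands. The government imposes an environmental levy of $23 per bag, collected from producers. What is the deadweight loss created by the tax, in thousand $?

Before the tax: set 139 − p = 4p − 96 → p* = $47, q* = 92.
With the tax collected from producers, supply shifts: qs = 4(p − 23) − 96.
New equilibrium: consumers pay $65.4, producers receive $42.4, q = 73.6. (Wedge: pb − ps = 23.)
Quantity falls by |ΔQ| = |92 − 73.6| = 18.4.
DWL = ½ · t · |ΔQ| = ½ · 23 · 18.4 = $211.6.

Deadweight loss = $211.6 thousand.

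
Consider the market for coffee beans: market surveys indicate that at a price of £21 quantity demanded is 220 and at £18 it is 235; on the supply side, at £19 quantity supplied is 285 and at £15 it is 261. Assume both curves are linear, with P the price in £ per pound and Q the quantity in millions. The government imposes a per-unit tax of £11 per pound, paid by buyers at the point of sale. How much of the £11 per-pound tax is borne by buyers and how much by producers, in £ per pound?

Demand slope: (235 − 220)/(18 − 21) = -5, so Qd = 325 − 5P.
Supply slope: (261 − 285)/(15 − 19) = 6, so Qs = 6P + 171.
Before the tax: set 325 − 5P = 6P + 171 → P* = £14, Q* = 255.
With the tax collected from buyers, demand (in seller-price terms) shifts: Qd = 325 − 5(P + 11).
New equilibrium: buyers pay £20, producers receive £9, Q = 225. (Wedge: Pb − Ps = 11.)
Burden on buyers: £6; on producers: £5. (They sum to £11.)

Buyers bear £6 per pound; producers bear £5 per pound.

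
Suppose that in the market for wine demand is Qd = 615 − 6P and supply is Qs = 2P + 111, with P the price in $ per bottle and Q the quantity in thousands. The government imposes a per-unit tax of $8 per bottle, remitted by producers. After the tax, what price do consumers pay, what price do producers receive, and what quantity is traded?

Before the tax: set 615 − 6P = 2P + 111 → P* = $63, Q* = 237.
With the tax collected from producers, supply shifts: Qs = 2(P − 8) + 111.
Solving gives Q = 225 with consumers paying $65 and producers receiving $57 (the $8 wedge).
The less price-elastic side of the market bears the larger share of a per-unit tax.

Consumers pay $65; producers receive $57; quantity = 225.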